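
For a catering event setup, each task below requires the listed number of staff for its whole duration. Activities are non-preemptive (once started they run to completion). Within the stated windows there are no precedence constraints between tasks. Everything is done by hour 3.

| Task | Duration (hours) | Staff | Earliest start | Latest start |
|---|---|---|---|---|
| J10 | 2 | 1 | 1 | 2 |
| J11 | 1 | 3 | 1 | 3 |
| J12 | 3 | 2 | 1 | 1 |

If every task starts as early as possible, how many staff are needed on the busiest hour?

Early-start schedule: J10@1, J11@1, J12@1.
Load per hour: hour 1: 6, hour 2: 3, hour 3: 2.
Peak is 6.

6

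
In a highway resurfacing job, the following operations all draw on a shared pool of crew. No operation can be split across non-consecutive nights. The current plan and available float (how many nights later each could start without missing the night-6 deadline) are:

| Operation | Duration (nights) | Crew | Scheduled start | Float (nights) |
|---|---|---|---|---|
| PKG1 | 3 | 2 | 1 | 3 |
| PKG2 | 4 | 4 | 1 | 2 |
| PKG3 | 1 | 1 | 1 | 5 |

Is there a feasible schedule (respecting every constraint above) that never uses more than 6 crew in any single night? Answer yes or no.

yes

Schedule PKG1@1, PKG2@1, PKG3@4: n1:6  n2:6  n3:6  n4:5  n5:0  n6:0 — peak 6 ≤ 6.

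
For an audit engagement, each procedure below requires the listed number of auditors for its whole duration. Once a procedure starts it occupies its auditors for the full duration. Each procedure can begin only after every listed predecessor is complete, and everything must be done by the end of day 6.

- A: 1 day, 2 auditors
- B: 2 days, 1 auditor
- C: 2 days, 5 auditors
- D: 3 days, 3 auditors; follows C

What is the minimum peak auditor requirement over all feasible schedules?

5

Early-start (A@1, B@1, C@1, D@3) gives peak 8: d1:8  d2:6  d3:3  d4:3  d5:3  d6:0.
Shift B→4, C→2, D→4.
Schedule A@1, B@4, C@2, D@4: d1:2  d2:5  d3:5  d4:4  d5:4  d6:3 — peak 5.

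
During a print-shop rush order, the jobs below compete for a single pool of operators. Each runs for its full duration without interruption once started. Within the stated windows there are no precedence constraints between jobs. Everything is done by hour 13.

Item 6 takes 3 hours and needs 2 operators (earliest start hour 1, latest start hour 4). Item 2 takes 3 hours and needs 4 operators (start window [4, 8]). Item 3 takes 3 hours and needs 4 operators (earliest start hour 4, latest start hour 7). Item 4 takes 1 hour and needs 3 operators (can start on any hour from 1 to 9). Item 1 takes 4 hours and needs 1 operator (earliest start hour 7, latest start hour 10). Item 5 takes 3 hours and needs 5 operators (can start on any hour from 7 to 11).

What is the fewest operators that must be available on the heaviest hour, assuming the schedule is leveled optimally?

Early-start (Item 6@1, Item 2@4, Item 3@4, Item 4@1, Item 1@7, Item 5@7) gives peak 8: h1:5  h2:2  h3:2  h4:8  h5:8  h6:8  h7:6  h8:6  h9:6  h10:1  h11:0  h12:0  h13:0.
Shift Item 3→7, Item 5→11.
Schedule Item 6@1, Item 2@4, Item 3@7, Item 4@1, Item 1@7, Item 5@11: h1:5  h2:2  h3:2  h4:4  h5:4  h6:4  h7:5  h8:5  h9:5  h10:1  h11:5  h12:5  h13:5 — peak 5.

5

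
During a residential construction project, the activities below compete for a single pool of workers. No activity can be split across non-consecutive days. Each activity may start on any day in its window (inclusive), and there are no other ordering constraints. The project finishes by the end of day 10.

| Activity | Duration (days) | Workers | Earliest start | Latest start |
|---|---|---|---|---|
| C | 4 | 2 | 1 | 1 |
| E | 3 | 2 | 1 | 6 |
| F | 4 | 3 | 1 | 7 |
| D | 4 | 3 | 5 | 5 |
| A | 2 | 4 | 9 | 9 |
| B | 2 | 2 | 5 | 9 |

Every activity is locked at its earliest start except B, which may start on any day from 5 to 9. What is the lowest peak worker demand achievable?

B@5: d1:7  d2:7  d3:7  d4:5  d5:5  d6:5  d7:3  d8:3  d9:4  d10:4 → peak 7
B@6: d1:7  d2:7  d3:7  d4:5  d5:3  d6:5  d7:5  d8:3  d9:4  d10:4 → peak 7
B@7: d1:7  d2:7  d3:7  d4:5  d5:3  d6:3  d7:5  d8:5  d9:4  d10:4 → peak 7
B@8: d1:7  d2:7  d3:7  d4:5  d5:3  d6:3  d7:3  d8:5  d9:6  d10:4 → peak 7
B@9: d1:7  d2:7  d3:7  d4:5  d5:3  d6:3  d7:3  d8:3  d9:6  d10:6 → peak 7
Best is B@5, peak 7.

7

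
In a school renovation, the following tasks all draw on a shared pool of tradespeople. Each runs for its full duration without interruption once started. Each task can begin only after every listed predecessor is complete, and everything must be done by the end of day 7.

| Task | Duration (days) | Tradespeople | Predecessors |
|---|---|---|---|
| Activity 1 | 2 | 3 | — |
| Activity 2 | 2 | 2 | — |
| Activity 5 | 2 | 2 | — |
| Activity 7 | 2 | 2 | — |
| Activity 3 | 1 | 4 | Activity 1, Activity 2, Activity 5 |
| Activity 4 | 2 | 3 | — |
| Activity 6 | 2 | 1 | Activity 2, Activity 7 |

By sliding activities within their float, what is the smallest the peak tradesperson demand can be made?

Early-start (Activity 1@1, Activity 2@1, Activity 5@1, Activity 7@1, Activity 3@3, Activity 4@1, Activity 6@3) gives peak 12: d1:12  d2:12  d3:5  d4:1  d5:0  d6:0  d7:0.
Shift Activity 5→3, Activity 7→3, Activity 3→5, Activity 4→6, Activity 6→5.
Schedule Activity 1@1, Activity 2@1, Activity 5@3, Activity 7@3, Activity 3@5, Activity 4@6, Activity 6@5: d1:5  d2:5  d3:4  d4:4  d5:5  d6:4  d7:3 — peak 5.
Total tradesperson-days = 30 over 7 days ⇒ peak ≥ ⌈30/7⌉ = 5, so 5 is optimal.

5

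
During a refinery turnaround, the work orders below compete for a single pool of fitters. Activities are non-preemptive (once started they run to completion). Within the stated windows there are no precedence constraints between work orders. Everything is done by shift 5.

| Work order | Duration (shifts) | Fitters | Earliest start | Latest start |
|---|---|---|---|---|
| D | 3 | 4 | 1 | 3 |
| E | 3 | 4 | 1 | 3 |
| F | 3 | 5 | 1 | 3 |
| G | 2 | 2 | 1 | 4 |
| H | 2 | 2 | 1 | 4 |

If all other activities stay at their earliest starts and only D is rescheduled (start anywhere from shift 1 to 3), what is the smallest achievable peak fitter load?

D@1: s1:17  s2:17  s3:13  s4:0  s5:0 → peak 17
D@2: s1:13  s2:17  s3:13  s4:4  s5:0 → peak 17
D@3: s1:13  s2:13  s3:13  s4:4  s5:4 → peak 13
Best is D@3, peak 13.

13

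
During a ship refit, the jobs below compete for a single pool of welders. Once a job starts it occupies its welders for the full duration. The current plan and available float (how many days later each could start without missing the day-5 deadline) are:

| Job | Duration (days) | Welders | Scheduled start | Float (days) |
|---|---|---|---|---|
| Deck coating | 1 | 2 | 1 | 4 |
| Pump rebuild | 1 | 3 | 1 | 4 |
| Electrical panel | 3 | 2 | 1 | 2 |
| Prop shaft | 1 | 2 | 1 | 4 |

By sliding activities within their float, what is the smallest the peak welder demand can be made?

4

Early-start (Deck coating@1, Pump rebuild@1, Electrical panel@1, Prop shaft@1) gives peak 9: d1:9  d2:2  d3:2  d4:0  d5:0.
Shift Pump rebuild→2, Electrical panel→3.
Schedule Deck coating@1, Pump rebuild@2, Electrical panel@3, Prop shaft@1: d1:4  d2:3  d3:2  d4:2  d5:2 — peak 4.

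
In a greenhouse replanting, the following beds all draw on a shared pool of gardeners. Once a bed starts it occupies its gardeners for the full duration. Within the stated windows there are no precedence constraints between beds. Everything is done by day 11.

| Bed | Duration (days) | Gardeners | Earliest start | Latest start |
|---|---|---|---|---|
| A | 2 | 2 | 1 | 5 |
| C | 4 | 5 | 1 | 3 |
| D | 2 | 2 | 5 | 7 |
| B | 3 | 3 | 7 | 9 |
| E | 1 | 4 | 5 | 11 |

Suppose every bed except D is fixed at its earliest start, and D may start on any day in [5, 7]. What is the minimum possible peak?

7

D@5: d1:7  d2:7  d3:5  d4:5  d5:6  d6:2  d7:3  d8:3  d9:3  d10:0  d11:0 → peak 7
D@6: d1:7  d2:7  d3:5  d4:5  d5:4  d6:2  d7:5  d8:3  d9:3  d10:0  d11:0 → peak 7
D@7: d1:7  d2:7  d3:5  d4:5  d5:4  d6:0  d7:5  d8:5  d9:3  d10:0  d11:0 → peak 7
Best is D@5, peak 7.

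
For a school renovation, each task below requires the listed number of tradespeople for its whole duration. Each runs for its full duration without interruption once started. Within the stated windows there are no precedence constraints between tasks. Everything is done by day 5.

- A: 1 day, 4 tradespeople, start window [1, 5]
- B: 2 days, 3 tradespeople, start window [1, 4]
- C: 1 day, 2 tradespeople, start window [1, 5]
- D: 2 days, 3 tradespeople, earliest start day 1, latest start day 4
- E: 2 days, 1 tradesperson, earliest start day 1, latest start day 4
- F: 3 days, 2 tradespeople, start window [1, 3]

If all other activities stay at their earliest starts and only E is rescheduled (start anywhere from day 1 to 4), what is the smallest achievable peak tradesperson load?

E@1: d1:15  d2:9  d3:2  d4:0  d5:0 → peak 15
E@2: d1:14  d2:9  d3:3  d4:0  d5:0 → peak 14
E@3: d1:14  d2:8  d3:3  d4:1  d5:0 → peak 14
E@4: d1:14  d2:8  d3:2  d4:1  d5:1 → peak 14
Best is E@2, peak 14.

14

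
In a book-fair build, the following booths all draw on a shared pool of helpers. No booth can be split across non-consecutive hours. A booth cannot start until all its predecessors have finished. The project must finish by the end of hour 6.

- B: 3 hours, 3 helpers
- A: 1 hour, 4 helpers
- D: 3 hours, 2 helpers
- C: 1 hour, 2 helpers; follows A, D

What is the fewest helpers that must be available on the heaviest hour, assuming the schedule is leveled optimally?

5

Early-start (B@1, A@1, D@1, C@4) gives peak 9: h1:9  h2:5  h3:5  h4:2  h5:0  h6:0.
Shift A→4, C→5.
Schedule B@1, A@4, D@1, C@5: h1:5  h2:5  h3:5  h4:4  h5:2  h6:0 — peak 5.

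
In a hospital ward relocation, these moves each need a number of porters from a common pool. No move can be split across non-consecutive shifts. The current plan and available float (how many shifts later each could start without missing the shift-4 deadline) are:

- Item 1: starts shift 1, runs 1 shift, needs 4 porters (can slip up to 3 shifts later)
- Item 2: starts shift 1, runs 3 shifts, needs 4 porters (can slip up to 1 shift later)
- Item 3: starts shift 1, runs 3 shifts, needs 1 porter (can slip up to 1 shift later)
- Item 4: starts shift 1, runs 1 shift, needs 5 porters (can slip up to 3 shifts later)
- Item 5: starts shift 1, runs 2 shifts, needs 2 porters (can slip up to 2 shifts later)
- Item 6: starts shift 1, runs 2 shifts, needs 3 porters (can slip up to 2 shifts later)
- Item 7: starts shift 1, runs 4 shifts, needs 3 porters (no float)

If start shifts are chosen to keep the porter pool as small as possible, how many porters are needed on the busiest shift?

13

Early-start (Item 1@1, Item 2@1, Item 3@1, Item 4@1, Item 5@1, Item 6@1, Item 7@1) gives peak 22: s1:22  s2:13  s3:8  s4:3.
Shift Item 4→2, Item 5→3, Item 6→3.
Schedule Item 1@1, Item 2@1, Item 3@1, Item 4@2, Item 5@3, Item 6@3, Item 7@1: s1:12  s2:13  s3:13  s4:8 — peak 13.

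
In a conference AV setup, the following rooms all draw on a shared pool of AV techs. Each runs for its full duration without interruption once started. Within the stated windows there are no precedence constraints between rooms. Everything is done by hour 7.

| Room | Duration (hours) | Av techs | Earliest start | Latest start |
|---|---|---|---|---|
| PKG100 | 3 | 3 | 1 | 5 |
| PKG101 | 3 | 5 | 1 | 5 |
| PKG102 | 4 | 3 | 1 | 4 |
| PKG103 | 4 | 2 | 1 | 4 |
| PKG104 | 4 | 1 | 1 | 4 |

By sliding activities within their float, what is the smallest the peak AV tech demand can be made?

7

Early-start (PKG100@1, PKG101@1, PKG102@1, PKG103@1, PKG104@1) gives peak 14: h1:14  h2:14  h3:14  h4:6  h5:0  h6:0  h7:0.
Shift PKG101→5, PKG103→4.
Schedule PKG100@1, PKG101@5, PKG102@1, PKG103@4, PKG104@1: h1:7  h2:7  h3:7  h4:6  h5:7  h6:7  h7:7 — peak 7.
Total AV tech-hours = 48 over 7 hours ⇒ peak ≥ ⌈48/7⌉ = 7, so 7 is optimal.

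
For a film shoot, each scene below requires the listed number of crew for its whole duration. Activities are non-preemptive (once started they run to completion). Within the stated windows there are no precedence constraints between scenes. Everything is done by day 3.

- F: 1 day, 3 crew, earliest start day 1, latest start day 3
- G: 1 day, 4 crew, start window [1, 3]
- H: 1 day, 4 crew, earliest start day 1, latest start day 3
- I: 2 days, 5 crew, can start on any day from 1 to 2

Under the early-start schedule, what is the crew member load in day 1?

At early start, day 1 has: F, G, H, I.
Demand: 3 + 4 + 4 + 5 = 16.

16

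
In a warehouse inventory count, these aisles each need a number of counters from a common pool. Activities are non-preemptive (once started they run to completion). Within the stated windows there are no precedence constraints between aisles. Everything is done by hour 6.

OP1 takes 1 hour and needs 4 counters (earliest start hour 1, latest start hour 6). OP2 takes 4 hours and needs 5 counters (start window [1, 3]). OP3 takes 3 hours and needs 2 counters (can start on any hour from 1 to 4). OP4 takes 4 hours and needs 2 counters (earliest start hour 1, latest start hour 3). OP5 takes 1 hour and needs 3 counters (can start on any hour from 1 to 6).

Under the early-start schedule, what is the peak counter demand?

Early-start schedule: OP1@1, OP2@1, OP3@1, OP4@1, OP5@1.
Load per hour: hour 1: 16, hour 2: 9, hour 3: 9, hour 4: 7, hour 5: 0, hour 6: 0.
Peak is 16.

16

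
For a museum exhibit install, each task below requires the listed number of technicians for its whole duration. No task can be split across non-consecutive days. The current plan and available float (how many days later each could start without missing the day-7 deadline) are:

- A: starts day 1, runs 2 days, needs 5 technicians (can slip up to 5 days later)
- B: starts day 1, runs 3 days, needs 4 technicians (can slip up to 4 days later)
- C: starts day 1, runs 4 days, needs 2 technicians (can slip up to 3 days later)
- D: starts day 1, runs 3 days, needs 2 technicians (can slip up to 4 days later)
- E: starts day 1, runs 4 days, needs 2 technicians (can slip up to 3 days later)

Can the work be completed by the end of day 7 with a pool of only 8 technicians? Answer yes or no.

yes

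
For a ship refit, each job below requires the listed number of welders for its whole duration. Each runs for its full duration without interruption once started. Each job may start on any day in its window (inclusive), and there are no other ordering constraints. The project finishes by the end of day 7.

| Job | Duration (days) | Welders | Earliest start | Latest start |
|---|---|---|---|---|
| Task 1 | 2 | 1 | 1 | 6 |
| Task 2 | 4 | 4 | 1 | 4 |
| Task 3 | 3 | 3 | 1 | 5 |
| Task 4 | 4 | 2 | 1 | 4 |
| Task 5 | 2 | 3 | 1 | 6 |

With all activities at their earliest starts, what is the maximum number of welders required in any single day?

13

Early-start schedule: Task 1@1, Task 2@1, Task 3@1, Task 4@1, Task 5@1.
Load per day: day 1: 13, day 2: 13, day 3: 9, day 4: 6, day 5: 0, day 6: 0, day 7: 0.
Peak is 13.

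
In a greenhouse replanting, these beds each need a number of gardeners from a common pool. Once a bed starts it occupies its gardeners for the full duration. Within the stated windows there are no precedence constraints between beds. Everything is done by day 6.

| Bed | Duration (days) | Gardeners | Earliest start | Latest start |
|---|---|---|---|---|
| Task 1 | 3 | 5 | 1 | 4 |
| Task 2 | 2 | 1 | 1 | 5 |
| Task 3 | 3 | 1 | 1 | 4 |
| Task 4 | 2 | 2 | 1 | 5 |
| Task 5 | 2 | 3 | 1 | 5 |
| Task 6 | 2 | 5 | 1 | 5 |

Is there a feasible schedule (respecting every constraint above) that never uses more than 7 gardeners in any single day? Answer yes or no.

The minimum achievable peak is 8; 7 < 8, so no feasible schedule stays within the cap.

no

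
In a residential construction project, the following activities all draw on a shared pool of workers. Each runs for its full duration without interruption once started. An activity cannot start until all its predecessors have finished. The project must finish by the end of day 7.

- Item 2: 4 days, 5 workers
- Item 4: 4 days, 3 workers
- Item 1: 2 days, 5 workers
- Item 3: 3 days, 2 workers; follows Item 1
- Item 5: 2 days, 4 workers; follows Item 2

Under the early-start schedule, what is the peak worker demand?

Early-start schedule: Item 2@1, Item 4@1, Item 1@1, Item 3@3, Item 5@5.
Load per day: day 1: 13, day 2: 13, day 3: 10, day 4: 10, day 5: 6, day 6: 4, day 7: 0.
Peak is 13.

13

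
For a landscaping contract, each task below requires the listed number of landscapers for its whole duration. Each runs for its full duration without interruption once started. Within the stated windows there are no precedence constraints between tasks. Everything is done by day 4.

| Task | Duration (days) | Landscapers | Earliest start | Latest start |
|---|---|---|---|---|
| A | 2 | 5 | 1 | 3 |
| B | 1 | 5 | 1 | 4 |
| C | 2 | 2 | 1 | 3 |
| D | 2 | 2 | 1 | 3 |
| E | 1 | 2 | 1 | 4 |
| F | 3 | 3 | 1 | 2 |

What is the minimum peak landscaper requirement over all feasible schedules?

9

Early-start (A@1, B@1, C@1, D@1, E@1, F@1) gives peak 19: d1:19  d2:12  d3:3  d4:0.
Shift B→4, C→3, D→3, E→3.
Schedule A@1, B@4, C@3, D@3, E@3, F@1: d1:8  d2:8  d3:9  d4:9 — peak 9.
Total landscaper-days = 34 over 4 days ⇒ peak ≥ ⌈34/4⌉ = 9, so 9 is optimal.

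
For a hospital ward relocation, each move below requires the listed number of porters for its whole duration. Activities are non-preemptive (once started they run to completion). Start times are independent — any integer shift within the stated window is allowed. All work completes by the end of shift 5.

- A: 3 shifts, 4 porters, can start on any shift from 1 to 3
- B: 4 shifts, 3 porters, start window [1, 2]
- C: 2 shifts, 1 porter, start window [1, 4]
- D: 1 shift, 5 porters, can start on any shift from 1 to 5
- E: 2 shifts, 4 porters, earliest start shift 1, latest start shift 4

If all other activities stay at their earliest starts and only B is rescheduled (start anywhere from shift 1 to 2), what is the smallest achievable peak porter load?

B@1: s1:17  s2:12  s3:7  s4:3  s5:0 → peak 17
B@2: s1:14  s2:12  s3:7  s4:3  s5:3 → peak 14
Best is B@2, peak 14.

14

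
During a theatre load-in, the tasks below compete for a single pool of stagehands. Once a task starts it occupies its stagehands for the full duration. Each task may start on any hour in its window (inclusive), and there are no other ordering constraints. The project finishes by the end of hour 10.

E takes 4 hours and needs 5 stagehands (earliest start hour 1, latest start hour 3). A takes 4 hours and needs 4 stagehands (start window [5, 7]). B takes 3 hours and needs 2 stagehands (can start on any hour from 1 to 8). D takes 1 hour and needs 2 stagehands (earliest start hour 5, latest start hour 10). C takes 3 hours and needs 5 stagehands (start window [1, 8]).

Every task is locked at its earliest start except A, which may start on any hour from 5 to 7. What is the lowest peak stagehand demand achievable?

A@5: h1:12  h2:12  h3:12  h4:5  h5:6  h6:4  h7:4  h8:4  h9:0  h10:0 → peak 12
A@6: h1:12  h2:12  h3:12  h4:5  h5:2  h6:4  h7:4  h8:4  h9:4  h10:0 → peak 12
A@7: h1:12  h2:12  h3:12  h4:5  h5:2  h6:0  h7:4  h8:4  h9:4  h10:4 → peak 12
Best is A@5, peak 12.

12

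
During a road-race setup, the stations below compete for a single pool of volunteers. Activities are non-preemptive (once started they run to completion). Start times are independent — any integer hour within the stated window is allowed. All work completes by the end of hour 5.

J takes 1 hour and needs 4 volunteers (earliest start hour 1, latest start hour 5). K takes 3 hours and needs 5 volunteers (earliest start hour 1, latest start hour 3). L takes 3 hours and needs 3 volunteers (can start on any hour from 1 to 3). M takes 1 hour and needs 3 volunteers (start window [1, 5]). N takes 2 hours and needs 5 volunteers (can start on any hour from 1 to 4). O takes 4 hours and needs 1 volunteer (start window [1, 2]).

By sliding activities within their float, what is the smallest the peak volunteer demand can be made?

9

Early-start (J@1, K@1, L@1, M@1, N@1, O@1) gives peak 21: h1:21  h2:14  h3:9  h4:1  h5:0.
Shift L→2, M→5, N→4, O→2.
Schedule J@1, K@1, L@2, M@5, N@4, O@2: h1:9  h2:9  h3:9  h4:9  h5:9 — peak 9.
Total volunteer-hours = 45 over 5 hours ⇒ peak ≥ ⌈45/5⌉ = 9, so 9 is optimal.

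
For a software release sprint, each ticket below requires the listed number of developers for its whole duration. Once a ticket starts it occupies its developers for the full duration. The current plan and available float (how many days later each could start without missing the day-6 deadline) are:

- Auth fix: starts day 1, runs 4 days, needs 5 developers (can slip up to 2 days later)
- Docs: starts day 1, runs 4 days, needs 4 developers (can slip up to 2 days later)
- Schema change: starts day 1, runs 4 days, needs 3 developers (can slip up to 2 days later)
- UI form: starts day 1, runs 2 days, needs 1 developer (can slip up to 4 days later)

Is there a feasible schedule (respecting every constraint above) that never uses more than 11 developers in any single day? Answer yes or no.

The minimum achievable peak is 12; 11 < 12, so no feasible schedule stays within the cap.

no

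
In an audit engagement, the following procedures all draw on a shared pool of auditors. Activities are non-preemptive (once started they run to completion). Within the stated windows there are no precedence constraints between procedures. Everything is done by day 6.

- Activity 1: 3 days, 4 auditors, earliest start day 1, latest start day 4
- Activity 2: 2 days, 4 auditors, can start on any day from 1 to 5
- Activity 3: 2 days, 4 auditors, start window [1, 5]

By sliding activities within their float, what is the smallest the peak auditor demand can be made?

Early-start (Activity 1@1, Activity 2@1, Activity 3@1) gives peak 12: d1:12  d2:12  d3:4  d4:0  d5:0  d6:0.
Shift Activity 3→3.
Schedule Activity 1@1, Activity 2@1, Activity 3@3: d1:8  d2:8  d3:8  d4:4  d5:0  d6:0 — peak 8.

8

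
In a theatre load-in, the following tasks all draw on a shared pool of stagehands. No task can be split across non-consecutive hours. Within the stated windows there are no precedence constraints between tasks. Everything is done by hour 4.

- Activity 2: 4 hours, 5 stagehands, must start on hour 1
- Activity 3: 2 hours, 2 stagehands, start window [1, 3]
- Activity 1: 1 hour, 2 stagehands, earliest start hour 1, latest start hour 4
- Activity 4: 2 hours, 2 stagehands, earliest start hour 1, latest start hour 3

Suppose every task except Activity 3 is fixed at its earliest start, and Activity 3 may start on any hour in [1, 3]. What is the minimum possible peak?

9

Activity 3@1: h1:11  h2:9  h3:5  h4:5 → peak 11
Activity 3@2: h1:9  h2:9  h3:7  h4:5 → peak 9
Activity 3@3: h1:9  h2:7  h3:7  h4:7 → peak 9
Best is Activity 3@2, peak 9.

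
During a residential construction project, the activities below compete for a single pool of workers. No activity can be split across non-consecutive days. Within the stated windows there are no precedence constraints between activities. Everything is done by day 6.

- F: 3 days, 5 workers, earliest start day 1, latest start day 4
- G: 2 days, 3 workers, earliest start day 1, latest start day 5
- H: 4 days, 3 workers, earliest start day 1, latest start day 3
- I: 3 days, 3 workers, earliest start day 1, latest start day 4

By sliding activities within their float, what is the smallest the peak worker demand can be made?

8

Early-start (F@1, G@1, H@1, I@1) gives peak 14: d1:14  d2:14  d3:11  d4:3  d5:0  d6:0.
Shift H→3, I→4.
Schedule F@1, G@1, H@3, I@4: d1:8  d2:8  d3:8  d4:6  d5:6  d6:6 — peak 8.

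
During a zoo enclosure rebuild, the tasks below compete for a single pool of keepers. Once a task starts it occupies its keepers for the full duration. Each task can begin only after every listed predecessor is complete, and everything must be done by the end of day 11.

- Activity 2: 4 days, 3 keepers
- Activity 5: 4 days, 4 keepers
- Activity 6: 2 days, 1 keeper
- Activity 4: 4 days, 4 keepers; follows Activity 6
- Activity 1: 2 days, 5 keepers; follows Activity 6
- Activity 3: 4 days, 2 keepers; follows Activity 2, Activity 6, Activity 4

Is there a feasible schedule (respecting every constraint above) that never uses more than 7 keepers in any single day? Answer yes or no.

The minimum achievable peak is 8; 7 < 8, so no feasible schedule stays within the cap.

no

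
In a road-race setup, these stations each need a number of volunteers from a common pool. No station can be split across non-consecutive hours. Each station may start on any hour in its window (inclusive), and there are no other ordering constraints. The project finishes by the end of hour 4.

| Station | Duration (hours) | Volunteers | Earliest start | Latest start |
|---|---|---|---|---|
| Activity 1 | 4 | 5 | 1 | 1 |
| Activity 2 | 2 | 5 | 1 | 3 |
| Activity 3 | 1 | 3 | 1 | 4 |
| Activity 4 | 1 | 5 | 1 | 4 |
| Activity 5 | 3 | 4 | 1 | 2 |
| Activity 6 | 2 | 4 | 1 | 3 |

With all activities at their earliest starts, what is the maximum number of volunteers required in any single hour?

Early-start schedule: Activity 1@1, Activity 2@1, Activity 3@1, Activity 4@1, Activity 5@1, Activity 6@1.
Load per hour: hour 1: 26, hour 2: 18, hour 3: 9, hour 4: 5.
Peak is 26.

26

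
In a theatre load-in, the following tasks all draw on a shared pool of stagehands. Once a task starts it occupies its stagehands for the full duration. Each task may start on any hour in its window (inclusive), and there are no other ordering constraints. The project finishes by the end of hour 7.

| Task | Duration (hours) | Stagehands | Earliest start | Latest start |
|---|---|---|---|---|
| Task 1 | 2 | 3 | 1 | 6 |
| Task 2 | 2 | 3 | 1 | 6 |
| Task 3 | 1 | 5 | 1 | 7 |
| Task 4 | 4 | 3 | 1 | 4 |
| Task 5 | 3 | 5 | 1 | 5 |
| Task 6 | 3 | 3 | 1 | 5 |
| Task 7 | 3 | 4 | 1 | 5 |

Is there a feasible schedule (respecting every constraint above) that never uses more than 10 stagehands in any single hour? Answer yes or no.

yes

Schedule Task 1@1, Task 2@3, Task 3@7, Task 4@1, Task 5@5, Task 6@1, Task 7@4: h1:9  h2:9  h3:9  h4:10  h5:9  h6:9  h7:10 — peak 10 ≤ 10.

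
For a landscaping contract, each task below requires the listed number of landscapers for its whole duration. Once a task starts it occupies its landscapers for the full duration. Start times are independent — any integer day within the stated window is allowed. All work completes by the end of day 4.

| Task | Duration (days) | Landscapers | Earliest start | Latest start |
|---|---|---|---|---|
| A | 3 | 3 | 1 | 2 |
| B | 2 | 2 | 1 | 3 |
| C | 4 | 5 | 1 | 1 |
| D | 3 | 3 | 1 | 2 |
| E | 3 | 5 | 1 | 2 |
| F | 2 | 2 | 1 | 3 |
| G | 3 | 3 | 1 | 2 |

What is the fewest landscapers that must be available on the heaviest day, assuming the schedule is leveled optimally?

21

Early-start (A@1, B@1, C@1, D@1, E@1, F@1, G@1) gives peak 23: d1:23  d2:23  d3:19  d4:5.
Shift F→3.
Schedule A@1, B@1, C@1, D@1, E@1, F@3, G@1: d1:21  d2:21  d3:21  d4:7 — peak 21.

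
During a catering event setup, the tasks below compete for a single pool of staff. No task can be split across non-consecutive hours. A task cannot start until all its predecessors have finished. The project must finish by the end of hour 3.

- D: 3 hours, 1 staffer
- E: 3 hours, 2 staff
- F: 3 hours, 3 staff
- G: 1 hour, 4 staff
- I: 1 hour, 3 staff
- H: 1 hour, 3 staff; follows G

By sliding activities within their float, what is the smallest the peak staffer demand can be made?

Early-start (D@1, E@1, F@1, G@1, I@1, H@2) gives peak 13: h1:13  h2:9  h3:6.
Shift I→2, H→3.
Schedule D@1, E@1, F@1, G@1, I@2, H@3: h1:10  h2:9  h3:9 — peak 10.
Total staffer-hours = 28 over 3 hours ⇒ peak ≥ ⌈28/3⌉ = 10, so 10 is optimal.

10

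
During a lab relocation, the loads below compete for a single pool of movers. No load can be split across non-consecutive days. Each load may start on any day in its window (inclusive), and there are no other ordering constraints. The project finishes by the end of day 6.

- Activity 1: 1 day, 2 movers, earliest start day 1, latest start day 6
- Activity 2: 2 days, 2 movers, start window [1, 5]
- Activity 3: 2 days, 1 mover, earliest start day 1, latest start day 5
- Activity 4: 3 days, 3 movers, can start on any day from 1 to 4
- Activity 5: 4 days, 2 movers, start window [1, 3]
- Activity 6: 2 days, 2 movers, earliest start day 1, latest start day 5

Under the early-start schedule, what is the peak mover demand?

Early-start schedule: Activity 1@1, Activity 2@1, Activity 3@1, Activity 4@1, Activity 5@1, Activity 6@1.
Load per day: day 1: 12, day 2: 10, day 3: 5, day 4: 2, day 5: 0, day 6: 0.
Peak is 12.

12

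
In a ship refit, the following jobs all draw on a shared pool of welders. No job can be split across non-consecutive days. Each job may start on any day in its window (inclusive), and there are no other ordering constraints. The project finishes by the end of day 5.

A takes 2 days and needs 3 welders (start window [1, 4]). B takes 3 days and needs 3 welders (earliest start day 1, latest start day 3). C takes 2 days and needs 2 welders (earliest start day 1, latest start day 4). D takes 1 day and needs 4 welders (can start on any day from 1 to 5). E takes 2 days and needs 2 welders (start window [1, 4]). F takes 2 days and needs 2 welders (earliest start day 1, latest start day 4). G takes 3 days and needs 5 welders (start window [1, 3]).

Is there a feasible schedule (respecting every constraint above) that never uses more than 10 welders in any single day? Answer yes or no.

Schedule A@1, B@1, C@1, D@5, E@1, F@3, G@3: d1:10  d2:10  d3:10  d4:7  d5:9 — peak 10 ≤ 10.

yes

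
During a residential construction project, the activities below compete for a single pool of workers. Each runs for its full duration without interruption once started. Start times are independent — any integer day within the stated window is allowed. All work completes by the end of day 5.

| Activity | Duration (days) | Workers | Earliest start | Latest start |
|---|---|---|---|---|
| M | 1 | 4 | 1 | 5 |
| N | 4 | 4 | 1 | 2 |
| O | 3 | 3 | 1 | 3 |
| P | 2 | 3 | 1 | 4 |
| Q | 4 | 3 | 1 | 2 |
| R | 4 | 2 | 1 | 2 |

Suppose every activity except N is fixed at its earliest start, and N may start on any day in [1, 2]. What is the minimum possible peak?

15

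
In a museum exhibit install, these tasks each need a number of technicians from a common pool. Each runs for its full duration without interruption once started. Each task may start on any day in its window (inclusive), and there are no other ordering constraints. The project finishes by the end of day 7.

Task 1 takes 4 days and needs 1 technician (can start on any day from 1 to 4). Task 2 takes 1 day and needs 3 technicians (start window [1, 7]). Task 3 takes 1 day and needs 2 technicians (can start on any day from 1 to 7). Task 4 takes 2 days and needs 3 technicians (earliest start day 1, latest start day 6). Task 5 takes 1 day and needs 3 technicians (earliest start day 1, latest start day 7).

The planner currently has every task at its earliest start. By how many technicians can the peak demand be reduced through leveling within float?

Early-start peak: d1:12  d2:4  d3:1  d4:1  d5:0  d6:0  d7:0 ⇒ 12.
Leveled (Task 1@1, Task 2@1, Task 3@2, Task 4@3, Task 5@5): d1:4  d2:3  d3:4  d4:4  d5:3  d6:0  d7:0 ⇒ 4.
Reduction 12 − 4 = 8.

8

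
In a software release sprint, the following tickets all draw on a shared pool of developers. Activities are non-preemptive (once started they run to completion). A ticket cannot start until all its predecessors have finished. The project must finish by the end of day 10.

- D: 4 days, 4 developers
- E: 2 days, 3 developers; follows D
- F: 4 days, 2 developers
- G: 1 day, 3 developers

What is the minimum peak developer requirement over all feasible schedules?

5

Early-start (D@1, E@5, F@1, G@1) gives peak 9: d1:9  d2:6  d3:6  d4:6  d5:3  d6:3  d7:0  d8:0  d9:0  d10:0.
Shift F→5, G→7.
Schedule D@1, E@5, F@5, G@7: d1:4  d2:4  d3:4  d4:4  d5:5  d6:5  d7:5  d8:2  d9:0  d10:0 — peak 5.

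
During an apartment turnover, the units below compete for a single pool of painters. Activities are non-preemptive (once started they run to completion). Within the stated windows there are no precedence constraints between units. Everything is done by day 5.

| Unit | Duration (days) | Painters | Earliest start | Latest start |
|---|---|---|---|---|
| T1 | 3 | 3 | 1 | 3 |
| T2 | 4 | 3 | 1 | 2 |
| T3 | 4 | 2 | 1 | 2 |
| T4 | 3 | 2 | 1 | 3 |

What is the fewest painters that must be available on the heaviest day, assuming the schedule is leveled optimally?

10

Schedule T1@1, T2@1, T3@1, T4@1: d1:10  d2:10  d3:10  d4:5  d5:0 — peak 10.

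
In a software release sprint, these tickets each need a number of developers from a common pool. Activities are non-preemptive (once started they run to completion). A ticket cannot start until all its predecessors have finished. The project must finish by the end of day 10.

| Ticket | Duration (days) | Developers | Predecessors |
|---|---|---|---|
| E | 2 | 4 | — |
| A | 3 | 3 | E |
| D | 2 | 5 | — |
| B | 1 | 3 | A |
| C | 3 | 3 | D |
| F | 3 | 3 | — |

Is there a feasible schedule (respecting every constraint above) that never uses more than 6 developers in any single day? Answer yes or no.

yes

Schedule E@1, A@3, D@6, B@8, C@8, F@3: d1:4  d2:4  d3:6  d4:6  d5:6  d6:5  d7:5  d8:6  d9:3  d10:3 — peak 6 ≤ 6.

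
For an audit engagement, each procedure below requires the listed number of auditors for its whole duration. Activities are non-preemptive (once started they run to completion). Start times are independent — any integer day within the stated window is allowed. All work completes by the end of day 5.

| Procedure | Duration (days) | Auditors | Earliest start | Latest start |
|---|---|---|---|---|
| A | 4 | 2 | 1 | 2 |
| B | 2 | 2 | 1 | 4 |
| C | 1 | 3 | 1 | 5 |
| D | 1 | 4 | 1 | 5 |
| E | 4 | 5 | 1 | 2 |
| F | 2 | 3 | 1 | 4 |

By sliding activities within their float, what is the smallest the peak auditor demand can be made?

Early-start (A@1, B@1, C@1, D@1, E@1, F@1) gives peak 19: d1:19  d2:12  d3:7  d4:7  d5:0.
Shift D→5, E→2, F→3.
Schedule A@1, B@1, C@1, D@5, E@2, F@3: d1:7  d2:9  d3:10  d4:10  d5:9 — peak 10.

10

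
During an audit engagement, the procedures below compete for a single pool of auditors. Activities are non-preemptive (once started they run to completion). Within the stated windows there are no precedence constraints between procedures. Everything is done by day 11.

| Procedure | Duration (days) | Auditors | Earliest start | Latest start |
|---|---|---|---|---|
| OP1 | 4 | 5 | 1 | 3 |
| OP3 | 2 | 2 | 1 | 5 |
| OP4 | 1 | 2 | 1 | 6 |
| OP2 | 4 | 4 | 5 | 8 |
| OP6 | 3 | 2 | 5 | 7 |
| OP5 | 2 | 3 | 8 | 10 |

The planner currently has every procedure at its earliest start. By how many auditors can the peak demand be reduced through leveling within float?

Early-start peak: d1:9  d2:7  d3:5  d4:5  d5:6  d6:6  d7:6  d8:7  d9:3  d10:0  d11:0 ⇒ 9.
Leveled (OP1@1, OP3@5, OP4@5, OP2@6, OP6@7, OP5@10): d1:5  d2:5  d3:5  d4:5  d5:4  d6:6  d7:6  d8:6  d9:6  d10:3  d11:3 ⇒ 6.
Reduction 9 − 6 = 3.

3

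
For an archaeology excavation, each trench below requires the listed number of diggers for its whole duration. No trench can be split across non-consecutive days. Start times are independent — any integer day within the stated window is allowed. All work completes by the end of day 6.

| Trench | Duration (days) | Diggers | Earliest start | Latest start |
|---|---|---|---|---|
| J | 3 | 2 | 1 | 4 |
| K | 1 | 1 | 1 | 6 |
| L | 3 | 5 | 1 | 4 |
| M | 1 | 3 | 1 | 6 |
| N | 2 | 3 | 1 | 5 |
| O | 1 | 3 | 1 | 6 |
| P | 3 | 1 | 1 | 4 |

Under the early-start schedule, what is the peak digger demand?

18

Early-start schedule: J@1, K@1, L@1, M@1, N@1, O@1, P@1.
Load per day: day 1: 18, day 2: 11, day 3: 8, day 4: 0, day 5: 0, day 6: 0.
Peak is 18.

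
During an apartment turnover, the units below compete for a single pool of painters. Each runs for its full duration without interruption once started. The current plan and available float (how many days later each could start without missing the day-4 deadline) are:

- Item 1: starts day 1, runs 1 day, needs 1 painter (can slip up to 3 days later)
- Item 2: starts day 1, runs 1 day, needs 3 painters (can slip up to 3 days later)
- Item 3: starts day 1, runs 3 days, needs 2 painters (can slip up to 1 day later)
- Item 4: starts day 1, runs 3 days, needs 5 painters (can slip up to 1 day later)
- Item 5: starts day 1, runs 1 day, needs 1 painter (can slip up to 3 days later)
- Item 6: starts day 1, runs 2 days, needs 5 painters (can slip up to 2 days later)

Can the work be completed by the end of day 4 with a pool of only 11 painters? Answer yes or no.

The minimum achievable peak is 12; 11 < 12, so no feasible schedule stays within the cap.

no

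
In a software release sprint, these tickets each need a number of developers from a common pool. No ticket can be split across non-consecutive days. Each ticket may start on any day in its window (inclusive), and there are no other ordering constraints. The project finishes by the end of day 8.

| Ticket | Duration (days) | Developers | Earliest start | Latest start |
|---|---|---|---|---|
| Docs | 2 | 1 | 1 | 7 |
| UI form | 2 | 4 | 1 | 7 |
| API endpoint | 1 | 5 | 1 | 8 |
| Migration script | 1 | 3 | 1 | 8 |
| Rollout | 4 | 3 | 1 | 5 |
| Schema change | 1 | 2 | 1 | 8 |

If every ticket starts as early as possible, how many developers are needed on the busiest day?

Early-start schedule: Docs@1, UI form@1, API endpoint@1, Migration script@1, Rollout@1, Schema change@1.
Load per day: day 1: 18, day 2: 8, day 3: 3, day 4: 3, day 5: 0, day 6: 0, day 7: 0, day 8: 0.
Peak is 18.

18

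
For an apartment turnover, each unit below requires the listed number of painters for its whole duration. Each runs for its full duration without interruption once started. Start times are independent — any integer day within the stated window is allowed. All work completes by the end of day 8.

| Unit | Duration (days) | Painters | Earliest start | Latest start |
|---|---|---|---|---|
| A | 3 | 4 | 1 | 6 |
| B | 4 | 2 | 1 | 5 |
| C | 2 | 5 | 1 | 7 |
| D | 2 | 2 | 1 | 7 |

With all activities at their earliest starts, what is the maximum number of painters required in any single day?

Early-start schedule: A@1, B@1, C@1, D@1.
Load per day: day 1: 13, day 2: 13, day 3: 6, day 4: 2, day 5: 0, day 6: 0, day 7: 0, day 8: 0.
Peak is 13.

13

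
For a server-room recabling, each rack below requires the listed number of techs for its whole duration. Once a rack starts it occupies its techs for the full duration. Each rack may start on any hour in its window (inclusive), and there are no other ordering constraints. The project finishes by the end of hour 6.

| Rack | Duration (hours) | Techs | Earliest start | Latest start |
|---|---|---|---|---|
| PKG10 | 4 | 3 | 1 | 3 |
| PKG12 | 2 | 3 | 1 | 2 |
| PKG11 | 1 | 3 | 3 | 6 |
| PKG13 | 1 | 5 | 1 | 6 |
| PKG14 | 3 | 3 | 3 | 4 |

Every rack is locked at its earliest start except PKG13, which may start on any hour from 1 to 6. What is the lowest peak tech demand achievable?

9

PKG13@1: h1:11  h2:6  h3:9  h4:6  h5:3  h6:0 → peak 11
PKG13@2: h1:6  h2:11  h3:9  h4:6  h5:3  h6:0 → peak 11
PKG13@3: h1:6  h2:6  h3:14  h4:6  h5:3  h6:0 → peak 14
PKG13@4: h1:6  h2:6  h3:9  h4:11  h5:3  h6:0 → peak 11
PKG13@5: h1:6  h2:6  h3:9  h4:6  h5:8  h6:0 → peak 9
PKG13@6: h1:6  h2:6  h3:9  h4:6  h5:3  h6:5 → peak 9
Best is PKG13@5, peak 9.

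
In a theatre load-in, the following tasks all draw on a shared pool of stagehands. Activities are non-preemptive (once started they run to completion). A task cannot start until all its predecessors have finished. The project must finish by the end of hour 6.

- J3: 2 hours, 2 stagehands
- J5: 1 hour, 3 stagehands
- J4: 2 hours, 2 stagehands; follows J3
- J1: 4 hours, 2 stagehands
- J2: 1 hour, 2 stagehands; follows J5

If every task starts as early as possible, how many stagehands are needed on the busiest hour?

Early-start schedule: J3@1, J5@1, J4@3, J1@1, J2@2.
Load per hour: hour 1: 7, hour 2: 6, hour 3: 4, hour 4: 4, hour 5: 0, hour 6: 0.
Peak is 7.

7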